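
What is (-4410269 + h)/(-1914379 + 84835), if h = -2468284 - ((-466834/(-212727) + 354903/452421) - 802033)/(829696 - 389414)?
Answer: 5397585301509833832329/1435639504132138307784 ≈ 3.7597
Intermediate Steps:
h = -1936856070483227485320/784697992577461 (h = -2468284 - ((-466834*(-1/212727) + 354903*(1/452421)) - 802033)/440282 = -2468284 - ((466834/212727 + 118301/150807) - 802033)/440282 = -2468284 - (10618627985/3564524521 - 802033)/440282 = -2468284 - (-2858855676523208)/(3564524521*440282) = -2468284 - 1*(-1429427838261604/784697992577461) = -2468284 + 1429427838261604/784697992577461 = -1936856070483227485320/784697992577461 ≈ -2.4683e+6)
(-4410269 + h)/(-1914379 + 84835) = (-4410269 - 1936856070483227485320/784697992577461)/(-1914379 + 84835) = -5397585301509833832329/784697992577461/(-1829544) = -5397585301509833832329/784697992577461*(-1/1829544) = 5397585301509833832329/1435639504132138307784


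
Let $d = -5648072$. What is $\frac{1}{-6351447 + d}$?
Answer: $- \frac{1}{11999519} \approx -8.3337 \cdot 10^{-8}$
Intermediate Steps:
$\frac{1}{-6351447 + d} = \frac{1}{-6351447 - 5648072} = \frac{1}{-11999519} = - \frac{1}{11999519}$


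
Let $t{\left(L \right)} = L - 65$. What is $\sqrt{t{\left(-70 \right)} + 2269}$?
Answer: $\sqrt{2134} \approx 46.195$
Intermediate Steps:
$t{\left(L \right)} = -65 + L$
$\sqrt{t{\left(-70 \right)} + 2269} = \sqrt{\left(-65 - 70\right) + 2269} = \sqrt{-135 + 2269} = \sqrt{2134}$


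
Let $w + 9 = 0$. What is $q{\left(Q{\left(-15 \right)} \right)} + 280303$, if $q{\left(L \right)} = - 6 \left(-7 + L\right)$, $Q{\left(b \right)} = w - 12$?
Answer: $280471$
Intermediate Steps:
$w = -9$ ($w = -9 + 0 = -9$)
$Q{\left(b \right)} = -21$ ($Q{\left(b \right)} = -9 - 12 = -21$)
$q{\left(L \right)} = 42 - 6 L$
$q{\left(Q{\left(-15 \right)} \right)} + 280303 = \left(42 - -126\right) + 280303 = \left(42 + 126\right) + 280303 = 168 + 280303 = 280471$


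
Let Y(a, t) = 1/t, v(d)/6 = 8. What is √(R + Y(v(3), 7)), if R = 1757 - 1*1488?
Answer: 2*√3297/7 ≈ 16.406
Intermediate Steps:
R = 269 (R = 1757 - 1488 = 269)
v(d) = 48 (v(d) = 6*8 = 48)
√(R + Y(v(3), 7)) = √(269 + 1/7) = √(269 + ⅐) = √(1884/7) = 2*√3297/7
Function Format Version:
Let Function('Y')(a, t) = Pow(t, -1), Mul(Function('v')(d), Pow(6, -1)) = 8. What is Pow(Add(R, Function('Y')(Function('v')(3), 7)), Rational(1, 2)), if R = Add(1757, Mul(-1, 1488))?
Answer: Mul(Rational(2, 7), Pow(3297, Rational(1, 2))) ≈ 16.406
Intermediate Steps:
R = 269 (R = Add(1757, -1488) = 269)
Function('v')(d) = 48 (Function('v')(d) = Mul(6, 8) = 48)
Pow(Add(R, Function('Y')(Function('v')(3), 7)), Rational(1, 2)) = Pow(Add(269, Pow(7, -1)), Rational(1, 2)) = Pow(Add(269, Rational(1, 7)), Rational(1, 2)) = Pow(Rational(1884, 7), Rational(1, 2)) = Mul(Rational(2, 7), Pow(3297, Rational(1, 2)))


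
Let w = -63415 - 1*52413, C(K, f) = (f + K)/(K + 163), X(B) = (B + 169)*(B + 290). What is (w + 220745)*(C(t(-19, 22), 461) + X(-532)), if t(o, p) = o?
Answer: 663613978961/72 ≈ 9.2169e+9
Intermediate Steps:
X(B) = (169 + B)*(290 + B)
C(K, f) = (K + f)/(163 + K)
w = -115828 (w = -63415 - 52413 = -115828)
(w + 220745)*(C(t(-19, 22), 461) + X(-532)) = (-115828 + 220745)*((-19 + 461)/(163 - 19) + (49010 + (-532)² + 459*(-532))) = 104917*(442/144 + (49010 + 283024 - 244188)) = 104917*((1/144)*442 + 87846) = 104917*(221/72 + 87846) = 104917*(6325133/72) = 663613978961/72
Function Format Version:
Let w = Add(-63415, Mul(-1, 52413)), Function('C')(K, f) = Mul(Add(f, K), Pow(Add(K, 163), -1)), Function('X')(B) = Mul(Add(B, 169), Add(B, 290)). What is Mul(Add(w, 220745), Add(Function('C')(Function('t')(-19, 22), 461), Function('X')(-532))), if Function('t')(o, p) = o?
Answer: Rational(663613978961, 72) ≈ 9.2169e+9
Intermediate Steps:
Function('X')(B) = Mul(Add(169, B), Add(290, B))
Function('C')(K, f) = Mul(Pow(Add(163, K), -1), Add(K, f)) (Function('C')(K, f) = Mul(Add(K, f), Pow(Add(163, K), -1)) = Mul(Pow(Add(163, K), -1), Add(K, f)))
w = -115828 (w = Add(-63415, -52413) = -115828)
Mul(Add(w, 220745), Add(Function('C')(Function('t')(-19, 22), 461), Function('X')(-532))) = Mul(Add(-115828, 220745), Add(Mul(Pow(Add(163, -19), -1), Add(-19, 461)), Add(49010, Pow(-532, 2), Mul(459, -532)))) = Mul(104917, Add(Mul(Pow(144, -1), 442), Add(49010, 283024, -244188))) = Mul(104917, Add(Mul(Rational(1, 144), 442), 87846)) = Mul(104917, Add(Rational(221, 72), 87846)) = Mul(104917, Rational(6325133, 72)) = Rational(663613978961, 72)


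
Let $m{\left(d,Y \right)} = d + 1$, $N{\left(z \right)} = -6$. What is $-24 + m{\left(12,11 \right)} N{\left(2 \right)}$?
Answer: $-102$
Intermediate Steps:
$m{\left(d,Y \right)} = 1 + d$
$-24 + m{\left(12,11 \right)} N{\left(2 \right)} = -24 + \left(1 + 12\right) \left(-6\right) = -24 + 13 \left(-6\right) = -24 - 78 = -102$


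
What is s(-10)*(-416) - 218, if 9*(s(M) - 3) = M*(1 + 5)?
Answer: 3922/3 ≈ 1307.3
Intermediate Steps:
s(M) = 3 + 2*M/3 (s(M) = 3 + (M*(1 + 5))/9 = 3 + (M*6)/9 = 3 + (6*M)/9 = 3 + 2*M/3)
s(-10)*(-416) - 218 = (3 + (⅔)*(-10))*(-416) - 218 = (3 - 20/3)*(-416) - 218 = -11/3*(-416) - 218 = 4576/3 - 218 = 3922/3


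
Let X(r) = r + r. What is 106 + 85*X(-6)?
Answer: -914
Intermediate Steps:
X(r) = 2*r
106 + 85*X(-6) = 106 + 85*(2*(-6)) = 106 + 85*(-12) = 106 - 1020 = -914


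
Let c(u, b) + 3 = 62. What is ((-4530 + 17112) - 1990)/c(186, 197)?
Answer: 10592/59 ≈ 179.53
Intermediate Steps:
c(u, b) = 59 (c(u, b) = -3 + 62 = 59)
((-4530 + 17112) - 1990)/c(186, 197) = ((-4530 + 17112) - 1990)/59 = (12582 - 1990)*(1/59) = 10592*(1/59) = 10592/59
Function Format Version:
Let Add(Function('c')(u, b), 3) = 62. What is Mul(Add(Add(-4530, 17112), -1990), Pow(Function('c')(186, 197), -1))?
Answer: Rational(10592, 59) ≈ 179.53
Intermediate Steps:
Function('c')(u, b) = 59 (Function('c')(u, b) = Add(-3, 62) = 59)
Mul(Add(Add(-4530, 17112), -1990), Pow(Function('c')(186, 197), -1)) = Mul(Add(Add(-4530, 17112), -1990), Pow(59, -1)) = Mul(Add(12582, -1990), Rational(1, 59)) = Mul(10592, Rational(1, 59)) = Rational(10592, 59)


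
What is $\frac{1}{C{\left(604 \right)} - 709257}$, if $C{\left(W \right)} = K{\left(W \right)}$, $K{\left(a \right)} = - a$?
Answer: $- \frac{1}{709861} \approx -1.4087 \cdot 10^{-6}$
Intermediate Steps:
$C{\left(W \right)} = - W$
$\frac{1}{C{\left(604 \right)} - 709257} = \frac{1}{\left(-1\right) 604 - 709257} = \frac{1}{-604 - 709257} = \frac{1}{-709861} = - \frac{1}{709861}$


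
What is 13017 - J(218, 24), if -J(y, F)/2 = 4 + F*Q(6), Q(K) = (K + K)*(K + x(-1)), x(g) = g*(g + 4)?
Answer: 14753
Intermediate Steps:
x(g) = g*(4 + g)
Q(K) = 2*K*(-3 + K) (Q(K) = (K + K)*(K - (4 - 1)) = (2*K)*(K - 1*3) = (2*K)*(K - 3) = (2*K)*(-3 + K) = 2*K*(-3 + K))
J(y, F) = -8 - 72*F (J(y, F) = -2*(4 + F*(2*6*(-3 + 6))) = -2*(4 + F*(2*6*3)) = -2*(4 + F*36) = -2*(4 + 36*F) = -8 - 72*F)
13017 - J(218, 24) = 13017 - (-8 - 72*24) = 13017 - (-8 - 1728) = 13017 - 1*(-1736) = 13017 + 1736 = 14753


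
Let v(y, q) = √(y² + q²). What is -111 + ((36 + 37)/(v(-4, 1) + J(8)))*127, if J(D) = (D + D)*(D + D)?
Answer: -4899233/65519 - 9271*√17/65519 ≈ -75.359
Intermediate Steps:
J(D) = 4*D² (J(D) = (2*D)*(2*D) = 4*D²)
v(y, q) = √(q² + y²)
-111 + ((36 + 37)/(v(-4, 1) + J(8)))*127 = -111 + ((36 + 37)/(√(1² + (-4)²) + 4*8²))*127 = -111 + (73/(√(1 + 16) + 4*64))*127 = -111 + (73/(√17 + 256))*127 = -111 + (73/(256 + √17))*127 = -111 + 9271/(256 + √17)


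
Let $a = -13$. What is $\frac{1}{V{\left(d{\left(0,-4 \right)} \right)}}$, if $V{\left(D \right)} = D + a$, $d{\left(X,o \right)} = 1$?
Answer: $- \frac{1}{12} \approx -0.083333$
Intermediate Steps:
$V{\left(D \right)} = -13 + D$ ($V{\left(D \right)} = D - 13 = -13 + D$)
$\frac{1}{V{\left(d{\left(0,-4 \right)} \right)}} = \frac{1}{-13 + 1} = \frac{1}{-12} = - \frac{1}{12}$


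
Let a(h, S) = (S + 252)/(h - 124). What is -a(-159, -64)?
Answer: 188/283 ≈ 0.66431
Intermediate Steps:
a(h, S) = (252 + S)/(-124 + h)
-a(-159, -64) = -(252 - 64)/(-124 - 159) = -188/(-283) = -(-1)*188/283 = -1*(-188/283) = 188/283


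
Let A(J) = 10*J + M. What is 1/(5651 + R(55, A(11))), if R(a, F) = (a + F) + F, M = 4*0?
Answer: 1/5926 ≈ 0.00016875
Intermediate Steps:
M = 0
A(J) = 10*J (A(J) = 10*J + 0 = 10*J)
R(a, F) = a + 2*F (R(a, F) = (F + a) + F = a + 2*F)
1/(5651 + R(55, A(11))) = 1/(5651 + (55 + 2*(10*11))) = 1/(5651 + (55 + 2*110)) = 1/(5651 + (55 + 220)) = 1/(5651 + 275) = 1/5926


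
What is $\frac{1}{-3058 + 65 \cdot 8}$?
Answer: $- \frac{1}{2538} \approx -0.00039401$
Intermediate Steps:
$\frac{1}{-3058 + 65 \cdot 8} = \frac{1}{-3058 + 520} = \frac{1}{-2538} = - \frac{1}{2538}$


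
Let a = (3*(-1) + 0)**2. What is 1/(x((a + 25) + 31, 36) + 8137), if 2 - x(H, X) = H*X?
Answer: 1/5799 ≈ 0.00017244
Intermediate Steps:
a = 9 (a = (-3 + 0)**2 = (-3)**2 = 9)
x(H, X) = 2 - H*X
1/(x((a + 25) + 31, 36) + 8137) = 1/((2 - 1*((9 + 25) + 31)*36) + 8137) = 1/((2 - 1*(34 + 31)*36) + 8137) = 1/((2 - 1*65*36) + 8137) = 1/((2 - 2340) + 8137) = 1/(-2338 + 8137) = 1/5799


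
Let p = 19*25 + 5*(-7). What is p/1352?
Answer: 55/169 ≈ 0.32544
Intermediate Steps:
p = 440 (p = 475 - 35 = 440)
p/1352 = 440/1352 = 440*(1/1352) = 55/169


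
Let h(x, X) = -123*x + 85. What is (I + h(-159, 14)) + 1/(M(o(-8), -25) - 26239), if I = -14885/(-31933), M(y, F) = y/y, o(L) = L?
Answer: 16457598417365/837858054 ≈ 19642.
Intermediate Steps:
M(y, F) = 1
h(x, X) = 85 - 123*x
I = 14885/31933 (I = -14885*(-1/31933) = 14885/31933 ≈ 0.46613)
(I + h(-159, 14)) + 1/(M(o(-8), -25) - 26239) = (14885/31933 + (85 - 123*(-159))) + 1/(1 - 26239) = (14885/31933 + (85 + 19557)) + 1/(-26238) = (14885/31933 + 19642) - 1/26238 = 627242871/31933 - 1/26238 = 16457598417365/837858054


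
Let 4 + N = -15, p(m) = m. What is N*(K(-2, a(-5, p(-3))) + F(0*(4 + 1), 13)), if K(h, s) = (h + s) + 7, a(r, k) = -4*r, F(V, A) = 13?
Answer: -722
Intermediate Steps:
K(h, s) = 7 + h + s
N = -19 (N = -4 - 15 = -19)
N*(K(-2, a(-5, p(-3))) + F(0*(4 + 1), 13)) = -19*((7 - 2 - 4*(-5)) + 13) = -19*((7 - 2 + 20) + 13) = -19*(25 + 13) = -19*38 = -722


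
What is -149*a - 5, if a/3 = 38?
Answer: -16991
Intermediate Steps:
a = 114 (a = 3*38 = 114)
-149*a - 5 = -149*114 - 5 = -16986 - 5 = -16991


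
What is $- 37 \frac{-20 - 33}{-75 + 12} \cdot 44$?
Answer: $- \frac{86284}{63} \approx -1369.6$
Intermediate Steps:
$- 37 \frac{-20 - 33}{-75 + 12} \cdot 44 = - 37 \left(- \frac{53}{-63}\right) 44 = - 37 \left(\left(-53\right) \left(- \frac{1}{63}\right)\right) 44 = \left(-37\right) \frac{53}{63} \cdot 44 = \left(- \frac{1961}{63}\right) 44 = - \frac{86284}{63}$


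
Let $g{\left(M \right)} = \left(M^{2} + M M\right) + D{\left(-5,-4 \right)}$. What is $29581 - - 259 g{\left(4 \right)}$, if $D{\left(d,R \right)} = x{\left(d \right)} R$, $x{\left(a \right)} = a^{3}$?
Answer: $167369$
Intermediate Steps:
$D{\left(d,R \right)} = R d^{3}$ ($D{\left(d,R \right)} = d^{3} R = R d^{3}$)
$g{\left(M \right)} = 500 + 2 M^{2}$ ($g{\left(M \right)} = \left(M^{2} + M M\right) - 4 \left(-5\right)^{3} = \left(M^{2} + M^{2}\right) - -500 = 2 M^{2} + 500 = 500 + 2 M^{2}$)
$29581 - - 259 g{\left(4 \right)} = 29581 - - 259 \left(500 + 2 \cdot 4^{2}\right) = 29581 - - 259 \left(500 + 2 \cdot 16\right) = 29581 - - 259 \left(500 + 32\right) = 29581 - \left(-259\right) 532 = 29581 - -137788 = 29581 + 137788 = 167369$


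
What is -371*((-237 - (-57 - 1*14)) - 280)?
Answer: 165466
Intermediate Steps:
-371*((-237 - (-57 - 1*14)) - 280) = -371*((-237 - (-57 - 14)) - 280) = -371*((-237 - 1*(-71)) - 280) = -371*((-237 + 71) - 280) = -371*(-166 - 280) = -371*(-446) = 165466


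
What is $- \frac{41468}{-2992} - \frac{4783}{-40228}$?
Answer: $\frac{26288835}{1880659} \approx 13.979$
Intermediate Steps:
$- \frac{41468}{-2992} - \frac{4783}{-40228} = \left(-41468\right) \left(- \frac{1}{2992}\right) - - \frac{4783}{40228} = \frac{10367}{748} + \frac{4783}{40228} = \frac{26288835}{1880659}$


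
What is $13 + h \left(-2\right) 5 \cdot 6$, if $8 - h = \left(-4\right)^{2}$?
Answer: $493$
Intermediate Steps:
$h = -8$ ($h = 8 - \left(-4\right)^{2} = 8 - 16 = -8$)
$13 + h \left(-2\right) 5 \cdot 6 = 13 - 8 \left(-2\right) 5 \cdot 6 = 13 - 8 \left(\left(-10\right) 6\right) = 13 - -480 = 13 + 480 = 493$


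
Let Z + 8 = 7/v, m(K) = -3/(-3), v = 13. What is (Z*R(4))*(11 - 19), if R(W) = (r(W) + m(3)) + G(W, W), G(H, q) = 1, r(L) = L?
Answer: 4656/13 ≈ 358.15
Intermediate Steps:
m(K) = 1 (m(K) = -3*(-⅓) = 1)
R(W) = 2 + W (R(W) = (W + 1) + 1 = (1 + W) + 1 = 2 + W)
Z = -97/13 (Z = -8 + 7/13 = -97/13 ≈ -7.4615)
(Z*R(4))*(11 - 19) = (-97*(2 + 4)/13)*(11 - 19) = -97/13*6*(-8) = -582/13*(-8) = 4656/13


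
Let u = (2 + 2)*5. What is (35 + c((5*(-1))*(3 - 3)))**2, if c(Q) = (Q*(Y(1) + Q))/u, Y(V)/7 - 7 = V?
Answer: 1225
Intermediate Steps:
Y(V) = 49 + 7*V
u = 20 (u = 4*5 = 20)
c(Q) = Q*(56 + Q)/20 (c(Q) = (Q*((49 + 7*1) + Q))/20 = (Q*((49 + 7) + Q))*(1/20) = (Q*(56 + Q))*(1/20) = Q*(56 + Q)/20)
(35 + c((5*(-1))*(3 - 3)))**2 = (35 + ((5*(-1))*(3 - 3))*(56 + (5*(-1))*(3 - 3))/20)**2 = (35 + (-5*0)*(56 - 5*0)/20)**2 = (35 + (1/20)*0*(56 + 0))**2 = (35 + (1/20)*0*56)**2 = (35 + 0)**2 = 35**2 = 1225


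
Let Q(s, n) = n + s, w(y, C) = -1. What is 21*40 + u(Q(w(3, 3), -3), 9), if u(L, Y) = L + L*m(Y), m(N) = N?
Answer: 800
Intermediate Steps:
u(L, Y) = L + L*Y
21*40 + u(Q(w(3, 3), -3), 9) = 21*40 + (-3 - 1)*(1 + 9) = 840 - 4*10 = 840 - 40 = 800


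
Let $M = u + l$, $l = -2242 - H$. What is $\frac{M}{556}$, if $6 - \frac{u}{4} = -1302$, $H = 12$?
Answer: $\frac{1489}{278} \approx 5.3561$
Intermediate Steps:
$u = 5232$ ($u = 24 - -5208 = 24 + 5208 = 5232$)
$l = -2254$ ($l = -2242 - 12 = -2254$)
$M = 2978$ ($M = 5232 - 2254 = 2978$)
$\frac{M}{556} = \frac{2978}{556} = 2978 \cdot \frac{1}{556} = \frac{1489}{278}$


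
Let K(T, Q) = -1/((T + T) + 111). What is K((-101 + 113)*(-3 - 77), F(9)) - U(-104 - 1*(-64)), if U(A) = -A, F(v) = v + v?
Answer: -72359/1809 ≈ -39.999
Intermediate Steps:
F(v) = 2*v
K(T, Q) = -1/(111 + 2*T) (K(T, Q) = -1/(2*T + 111) = -1/(111 + 2*T))
K((-101 + 113)*(-3 - 77), F(9)) - U(-104 - 1*(-64)) = -1/(111 + 2*((-101 + 113)*(-3 - 77))) - (-1)*(-104 - 1*(-64)) = -1/(111 + 2*(12*(-80))) - (-1)*(-104 + 64) = -1/(111 + 2*(-960)) - (-1)*(-40) = -1/(111 - 1920) - 1*40 = -1/(-1809) - 40 = -1*(-1/1809) - 40 = 1/1809 - 40 = -72359/1809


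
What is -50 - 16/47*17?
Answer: -2622/47 ≈ -55.787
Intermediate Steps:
-50 - 16/47*17 = -50 - 272/47 = -2622/47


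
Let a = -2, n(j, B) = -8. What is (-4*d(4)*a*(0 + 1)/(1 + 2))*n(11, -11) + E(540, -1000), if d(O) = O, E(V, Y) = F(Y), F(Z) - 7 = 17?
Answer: -184/3 ≈ -61.333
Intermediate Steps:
F(Z) = 24 (F(Z) = 7 + 17 = 24)
E(V, Y) = 24
(-4*d(4)*a*(0 + 1)/(1 + 2))*n(11, -11) + E(540, -1000) = -4*4*(-2)*(0 + 1)/(1 + 2)*(-8) + 24 = -(-32)*1/3*(-8) + 24 = -(-32)*1*(⅓)*(-8) + 24 = -(-32)/3*(-8) + 24 = -4*(-8/3)*(-8) + 24 = (32/3)*(-8) + 24 = -256/3 + 24 = -184/3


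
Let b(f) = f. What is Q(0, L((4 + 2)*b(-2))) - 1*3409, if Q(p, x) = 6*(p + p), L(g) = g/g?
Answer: -3409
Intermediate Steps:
L(g) = 1
Q(p, x) = 12*p (Q(p, x) = 6*(2*p) = 12*p)
Q(0, L((4 + 2)*b(-2))) - 1*3409 = 12*0 - 1*3409 = 0 - 3409 = -3409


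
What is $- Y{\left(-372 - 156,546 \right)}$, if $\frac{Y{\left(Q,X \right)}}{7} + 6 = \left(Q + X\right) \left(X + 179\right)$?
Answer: $-91308$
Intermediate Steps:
$Y{\left(Q,X \right)} = -42 + 7 \left(179 + X\right) \left(Q + X\right)$ ($Y{\left(Q,X \right)} = -42 + 7 \left(Q + X\right) \left(X + 179\right) = -42 + 7 \left(Q + X\right) \left(179 + X\right) = -42 + 7 \left(179 + X\right) \left(Q + X\right)$)
$- Y{\left(-372 - 156,546 \right)} = - (-42 + 7 \cdot 546^{2} + 1253 \left(-372 - 156\right) + 1253 \cdot 546 + 7 \left(-372 - 156\right) 546) = - (-42 + 7 \cdot 298116 + 1253 \left(-528\right) + 684138 + 7 \left(-528\right) 546) = - (-42 + 2086812 - 661584 + 684138 - 2018016) = \left(-1\right) 91308 = -91308$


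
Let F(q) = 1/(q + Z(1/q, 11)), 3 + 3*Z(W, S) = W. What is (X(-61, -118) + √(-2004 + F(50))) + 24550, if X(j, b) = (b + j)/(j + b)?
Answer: 24551 + 3*I*√12032160906/7351 ≈ 24551.0 + 44.766*I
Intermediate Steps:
Z(W, S) = -1 + W/3
F(q) = 1/(-1 + q + 1/(3*q)) (F(q) = 1/(q + (-1 + (1/q)/3)) = 1/(q + (-1 + 1/(3*q))) = 1/(-1 + q + 1/(3*q)))
X(j, b) = 1 (X(j, b) = (b + j)/(b + j) = 1)
(X(-61, -118) + √(-2004 + F(50))) + 24550 = (1 + √(-2004 + 3*50/(1 + 3*50*(-1 + 50)))) + 24550 = (1 + √(-2004 + 3*50/(1 + 3*50*49))) + 24550 = (1 + √(-2004 + 3*50/(1 + 7350))) + 24550 = (1 + √(-2004 + 3*50/7351)) + 24550 = (1 + √(-2004 + 3*50*(1/7351))) + 24550 = (1 + √(-2004 + 150/7351)) + 24550 = (1 + √(-14731254/7351)) + 24550 = (1 + 3*I*√12032160906/7351) + 24550 = 24551 + 3*I*√12032160906/7351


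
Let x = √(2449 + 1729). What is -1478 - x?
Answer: -1478 - √4178 ≈ -1542.6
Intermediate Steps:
x = √4178 ≈ 64.637
-1478 - x = -1478 - √4178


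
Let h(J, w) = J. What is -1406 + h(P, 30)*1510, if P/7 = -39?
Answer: -413636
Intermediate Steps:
P = -273 (P = 7*(-39) = -273)
-1406 + h(P, 30)*1510 = -1406 - 273*1510 = -1406 - 412230 = -413636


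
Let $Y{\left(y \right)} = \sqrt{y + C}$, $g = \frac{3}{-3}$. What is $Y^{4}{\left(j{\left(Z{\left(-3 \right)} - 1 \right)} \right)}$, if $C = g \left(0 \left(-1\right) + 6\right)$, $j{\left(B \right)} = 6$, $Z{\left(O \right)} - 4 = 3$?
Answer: $0$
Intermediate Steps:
$Z{\left(O \right)} = 7$ ($Z{\left(O \right)} = 4 + 3 = 7$)
$g = -1$ ($g = 3 \left(- \frac{1}{3}\right) = -1$)
$C = -6$ ($C = - (0 \left(-1\right) + 6) = - (0 + 6) = \left(-1\right) 6 = -6$)
$Y{\left(y \right)} = \sqrt{-6 + y}$ ($Y{\left(y \right)} = \sqrt{y - 6} = \sqrt{-6 + y}$)
$Y^{4}{\left(j{\left(Z{\left(-3 \right)} - 1 \right)} \right)} = \left(\sqrt{-6 + 6}\right)^{4} = \left(\sqrt{0}\right)^{4} = 0^{4} = 0$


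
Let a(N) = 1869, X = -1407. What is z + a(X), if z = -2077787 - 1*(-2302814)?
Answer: 226896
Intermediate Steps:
z = 225027 (z = -2077787 + 2302814 = 225027)
z + a(X) = 225027 + 1869 = 226896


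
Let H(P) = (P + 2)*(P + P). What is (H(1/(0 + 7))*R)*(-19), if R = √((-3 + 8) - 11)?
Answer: -570*I*√6/49 ≈ -28.494*I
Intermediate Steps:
R = I*√6 (R = √(5 - 11) = √(-6) = I*√6 ≈ 2.4495*I)
H(P) = 2*P*(2 + P) (H(P) = (2 + P)*(2*P) = 2*P*(2 + P))
(H(1/(0 + 7))*R)*(-19) = ((2*(2 + 1/(0 + 7))/(0 + 7))*(I*√6))*(-19) = ((2*(2 + 1/7)/7)*(I*√6))*(-19) = ((2*(⅐)*(2 + ⅐))*(I*√6))*(-19) = ((2*(⅐)*(15/7))*(I*√6))*(-19) = (30*(I*√6)/49)*(-19) = (30*I*√6/49)*(-19) = -570*I*√6/49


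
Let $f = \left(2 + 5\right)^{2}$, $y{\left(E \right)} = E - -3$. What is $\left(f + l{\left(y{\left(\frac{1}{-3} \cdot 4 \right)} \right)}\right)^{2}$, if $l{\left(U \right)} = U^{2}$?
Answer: $\frac{217156}{81} \approx 2680.9$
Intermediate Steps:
$y{\left(E \right)} = 3 + E$ ($y{\left(E \right)} = E + 3 = 3 + E$)
$f = 49$ ($f = 7^{2} = 49$)
$\left(f + l{\left(y{\left(\frac{1}{-3} \cdot 4 \right)} \right)}\right)^{2} = \left(49 + \left(3 + \frac{1}{-3} \cdot 4\right)^{2}\right)^{2} = \left(49 + \left(3 - \frac{4}{3}\right)^{2}\right)^{2} = \left(49 + \left(\frac{5}{3}\right)^{2}\right)^{2} = \left(49 + \frac{25}{9}\right)^{2} = \left(\frac{466}{9}\right)^{2} = \frac{217156}{81}$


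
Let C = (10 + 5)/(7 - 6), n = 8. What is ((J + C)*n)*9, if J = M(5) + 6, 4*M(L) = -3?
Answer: 1458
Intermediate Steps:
M(L) = -¾ (M(L) = (¼)*(-3) = -¾)
J = 21/4 (J = -¾ + 6 = 21/4 ≈ 5.2500)
C = 15 (C = 15/1 = 15*1 = 15)
((J + C)*n)*9 = ((21/4 + 15)*8)*9 = ((81/4)*8)*9 = 162*9 = 1458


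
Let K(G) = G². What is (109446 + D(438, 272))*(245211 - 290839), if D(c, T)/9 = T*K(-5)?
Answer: -7786235688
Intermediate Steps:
D(c, T) = 225*T (D(c, T) = 9*(T*(-5)²) = 9*(T*25) = 9*(25*T) = 225*T)
(109446 + D(438, 272))*(245211 - 290839) = (109446 + 225*272)*(245211 - 290839) = (109446 + 61200)*(-45628) = 170646*(-45628) = -7786235688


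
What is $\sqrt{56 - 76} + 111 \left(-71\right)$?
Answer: $-7881 + 2 i \sqrt{5} \approx -7881.0 + 4.4721 i$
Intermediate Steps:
$\sqrt{56 - 76} + 111 \left(-71\right) = \sqrt{-20} - 7881 = 2 i \sqrt{5} - 7881 = -7881 + 2 i \sqrt{5}$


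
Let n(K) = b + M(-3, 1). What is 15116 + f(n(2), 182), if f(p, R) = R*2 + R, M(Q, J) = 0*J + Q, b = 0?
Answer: 15662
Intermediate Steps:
M(Q, J) = Q (M(Q, J) = 0 + Q = Q)
n(K) = -3 (n(K) = 0 - 3 = -3)
f(p, R) = 3*R (f(p, R) = 2*R + R = 3*R)
15116 + f(n(2), 182) = 15116 + 3*182 = 15116 + 546 = 15662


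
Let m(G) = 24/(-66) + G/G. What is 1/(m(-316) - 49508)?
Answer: -11/544581 ≈ -2.0199e-5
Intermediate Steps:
m(G) = 7/11 (m(G) = 24*(-1/66) + 1 = -4/11 + 1 = 7/11)
1/(m(-316) - 49508) = 1/(7/11 - 49508) = 1/(-544581/11) = -11/544581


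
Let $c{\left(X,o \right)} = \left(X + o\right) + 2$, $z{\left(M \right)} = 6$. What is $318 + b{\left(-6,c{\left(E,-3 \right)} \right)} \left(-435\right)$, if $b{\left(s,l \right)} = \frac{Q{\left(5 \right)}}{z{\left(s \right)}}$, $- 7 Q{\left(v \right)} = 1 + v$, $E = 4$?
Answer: $\frac{2661}{7} \approx 380.14$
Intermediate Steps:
$c{\left(X,o \right)} = 2 + X + o$
$Q{\left(v \right)} = - \frac{1}{7} - \frac{v}{7}$ ($Q{\left(v \right)} = - \frac{1 + v}{7} = - \frac{1}{7} - \frac{v}{7}$)
$b{\left(s,l \right)} = - \frac{1}{7}$ ($b{\left(s,l \right)} = \frac{- \frac{1}{7} - \frac{5}{7}}{6} = \left(- \frac{1}{7} - \frac{5}{7}\right) \frac{1}{6} = \left(- \frac{6}{7}\right) \frac{1}{6} = - \frac{1}{7}$)
$318 + b{\left(-6,c{\left(E,-3 \right)} \right)} \left(-435\right) = 318 - - \frac{435}{7} = 318 + \frac{435}{7} = \frac{2661}{7}$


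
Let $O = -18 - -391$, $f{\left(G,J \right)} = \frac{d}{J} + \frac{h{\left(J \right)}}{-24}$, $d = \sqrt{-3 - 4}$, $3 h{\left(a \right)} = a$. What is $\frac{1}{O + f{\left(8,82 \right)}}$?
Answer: $\frac{810127692}{301254985957} - \frac{26568 i \sqrt{7}}{301254985957} \approx 0.0026892 - 2.3333 \cdot 10^{-7} i$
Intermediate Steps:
$h{\left(a \right)} = \frac{a}{3}$
$d = i \sqrt{7}$ ($d = \sqrt{-7} = i \sqrt{7} \approx 2.6458 i$)
$f{\left(G,J \right)} = - \frac{J}{72} + \frac{i \sqrt{7}}{J}$ ($f{\left(G,J \right)} = \frac{i \sqrt{7}}{J} + \frac{\frac{1}{3} J}{-24} = \frac{i \sqrt{7}}{J} + \frac{J}{3} \left(- \frac{1}{24}\right) = \frac{i \sqrt{7}}{J} - \frac{J}{72} = - \frac{J}{72} + \frac{i \sqrt{7}}{J}$)
$O = 373$ ($O = -18 + 391 = 373$)
$\frac{1}{O + f{\left(8,82 \right)}} = \frac{1}{373 + \left(\left(- \frac{1}{72}\right) 82 + \frac{i \sqrt{7}}{82}\right)} = \frac{1}{373 - \left(\frac{41}{36} - i \sqrt{7} \cdot \frac{1}{82}\right)} = \frac{1}{373 - \left(\frac{41}{36} - \frac{i \sqrt{7}}{82}\right)} = \frac{1}{\frac{13387}{36} + \frac{i \sqrt{7}}{82}}$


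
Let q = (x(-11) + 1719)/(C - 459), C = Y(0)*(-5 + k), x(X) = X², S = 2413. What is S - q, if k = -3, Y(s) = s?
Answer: 1109407/459 ≈ 2417.0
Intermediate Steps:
C = 0 (C = 0*(-5 - 3) = 0*(-8) = 0)
q = -1840/459 (q = ((-11)² + 1719)/(0 - 459) = (121 + 1719)/(-459) = 1840*(-1/459) = -1840/459 ≈ -4.0087)
S - q = 2413 - 1*(-1840/459) = 2413 + 1840/459 = 1109407/459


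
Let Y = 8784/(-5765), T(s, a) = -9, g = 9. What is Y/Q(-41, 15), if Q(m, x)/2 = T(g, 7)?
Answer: 488/5765 ≈ 0.084649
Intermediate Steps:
Q(m, x) = -18 (Q(m, x) = 2*(-9) = -18)
Y = -8784/5765 (Y = 8784*(-1/5765) = -8784/5765 ≈ -1.5237)
Y/Q(-41, 15) = -8784/5765/(-18) = -8784/5765*(-1/18) = 488/5765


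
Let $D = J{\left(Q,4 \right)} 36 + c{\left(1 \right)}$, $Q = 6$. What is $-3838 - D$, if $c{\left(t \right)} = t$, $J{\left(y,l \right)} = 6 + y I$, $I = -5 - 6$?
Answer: $-1679$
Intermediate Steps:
$I = -11$ ($I = -5 - 6 = -11$)
$J{\left(y,l \right)} = 6 - 11 y$ ($J{\left(y,l \right)} = 6 + y \left(-11\right) = 6 - 11 y$)
$D = -2159$ ($D = \left(6 - 66\right) 36 + 1 = \left(-60\right) 36 + 1 = -2160 + 1 = -2159$)
$-3838 - D = -3838 - -2159 = -3838 + 2159 = -1679$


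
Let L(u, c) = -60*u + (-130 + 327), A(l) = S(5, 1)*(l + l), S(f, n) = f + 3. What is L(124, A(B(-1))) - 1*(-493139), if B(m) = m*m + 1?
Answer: 485896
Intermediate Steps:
B(m) = 1 + m² (B(m) = m² + 1 = 1 + m²)
S(f, n) = 3 + f
A(l) = 16*l (A(l) = (3 + 5)*(l + l) = 8*(2*l) = 16*l)
L(u, c) = 197 - 60*u (L(u, c) = -60*u + 197 = 197 - 60*u)
L(124, A(B(-1))) - 1*(-493139) = (197 - 60*124) - 1*(-493139) = (197 - 7440) + 493139 = -7243 + 493139 = 485896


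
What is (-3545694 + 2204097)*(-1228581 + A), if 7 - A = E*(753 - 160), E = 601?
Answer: 2126386972299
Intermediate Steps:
A = -356386 (A = 7 - 601*(753 - 160) = 7 - 601*593 = 7 - 1*356393 = 7 - 356393 = -356386)
(-3545694 + 2204097)*(-1228581 + A) = (-3545694 + 2204097)*(-1228581 - 356386) = -1341597*(-1584967) = 2126386972299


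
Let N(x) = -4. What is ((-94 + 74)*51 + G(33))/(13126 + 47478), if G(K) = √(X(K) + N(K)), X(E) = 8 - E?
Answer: -255/15151 + I*√29/60604 ≈ -0.016831 + 8.8858e-5*I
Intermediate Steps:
G(K) = √(4 - K) (G(K) = √((8 - K) - 4) = √(4 - K))
((-94 + 74)*51 + G(33))/(13126 + 47478) = ((-94 + 74)*51 + √(4 - 1*33))/(13126 + 47478) = (-20*51 + √(4 - 33))/60604 = (-1020 + √(-29))*(1/60604) = (-1020 + I*√29)*(1/60604) = -255/15151 + I*√29/60604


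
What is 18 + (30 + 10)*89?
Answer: 3578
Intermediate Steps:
18 + (30 + 10)*89 = 18 + 40*89 = 18 + 3560 = 3578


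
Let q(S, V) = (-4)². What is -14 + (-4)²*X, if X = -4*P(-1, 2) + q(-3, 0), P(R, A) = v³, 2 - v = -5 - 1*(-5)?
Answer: -270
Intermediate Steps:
v = 2 (v = 2 - (-5 - 1*(-5)) = 2 - (-5 + 5) = 2 - 1*0 = 2 + 0 = 2)
P(R, A) = 8 (P(R, A) = 2³ = 8)
q(S, V) = 16
X = -16 (X = -4*8 + 16 = -32 + 16 = -16)
-14 + (-4)²*X = -14 + (-4)²*(-16) = -14 + 16*(-16) = -14 - 256 = -270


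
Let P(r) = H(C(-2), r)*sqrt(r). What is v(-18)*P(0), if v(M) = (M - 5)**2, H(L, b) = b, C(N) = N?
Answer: 0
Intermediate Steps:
v(M) = (-5 + M)**2
P(r) = r**(3/2) (P(r) = r*sqrt(r) = r**(3/2))
v(-18)*P(0) = (-5 - 18)**2*0**(3/2) = (-23)**2*0 = 529*0 = 0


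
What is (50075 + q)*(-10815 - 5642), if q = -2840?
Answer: -777346395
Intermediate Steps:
(50075 + q)*(-10815 - 5642) = (50075 - 2840)*(-10815 - 5642) = 47235*(-16457) = -777346395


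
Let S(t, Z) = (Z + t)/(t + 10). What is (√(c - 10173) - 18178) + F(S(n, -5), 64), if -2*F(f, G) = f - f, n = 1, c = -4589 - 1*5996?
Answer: -18178 + I*√20758 ≈ -18178.0 + 144.08*I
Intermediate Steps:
c = -10585 (c = -4589 - 5996 = -10585)
S(t, Z) = (Z + t)/(10 + t)
F(f, G) = 0 (F(f, G) = -(f - f)/2 = -½*0 = 0)
(√(c - 10173) - 18178) + F(S(n, -5), 64) = (√(-10585 - 10173) - 18178) + 0 = (√(-20758) - 18178) + 0 = (I*√20758 - 18178) + 0 = (-18178 + I*√20758) + 0 = -18178 + I*√20758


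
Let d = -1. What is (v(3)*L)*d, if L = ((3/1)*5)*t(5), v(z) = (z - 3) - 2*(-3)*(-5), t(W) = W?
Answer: 2250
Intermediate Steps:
v(z) = -33 + z (v(z) = (-3 + z) + 6*(-5) = (-3 + z) - 30 = -33 + z)
L = 75 (L = ((3/1)*5)*5 = ((3*1)*5)*5 = (3*5)*5 = 15*5 = 75)
(v(3)*L)*d = ((-33 + 3)*75)*(-1) = -30*75*(-1) = -2250*(-1) = 2250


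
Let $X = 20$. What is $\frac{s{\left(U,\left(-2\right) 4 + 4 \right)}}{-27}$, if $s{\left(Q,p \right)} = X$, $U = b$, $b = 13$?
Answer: $- \frac{20}{27} \approx -0.74074$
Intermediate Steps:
$U = 13$
$s{\left(Q,p \right)} = 20$
$\frac{s{\left(U,\left(-2\right) 4 + 4 \right)}}{-27} = \frac{20}{-27} = 20 \left(- \frac{1}{27}\right) = - \frac{20}{27}$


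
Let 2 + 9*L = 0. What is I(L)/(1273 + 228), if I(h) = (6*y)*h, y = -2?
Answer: 8/4503 ≈ 0.0017766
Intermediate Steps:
L = -2/9 (L = -2/9 + (⅑)*0 = -2/9 + 0 = -2/9 ≈ -0.22222)
I(h) = -12*h (I(h) = (6*(-2))*h = -12*h)
I(L)/(1273 + 228) = (-12*(-2/9))/(1273 + 228) = (8/3)/1501 = (1/1501)*(8/3) = 8/4503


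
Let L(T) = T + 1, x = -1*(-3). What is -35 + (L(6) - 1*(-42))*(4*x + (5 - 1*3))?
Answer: 651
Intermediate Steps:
x = 3
L(T) = 1 + T
-35 + (L(6) - 1*(-42))*(4*x + (5 - 1*3)) = -35 + ((1 + 6) - 1*(-42))*(4*3 + (5 - 1*3)) = -35 + (7 + 42)*(12 + (5 - 3)) = -35 + 49*(12 + 2) = -35 + 49*14 = -35 + 686 = 651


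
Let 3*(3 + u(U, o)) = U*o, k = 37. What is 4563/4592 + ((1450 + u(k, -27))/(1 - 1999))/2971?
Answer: 13540558583/13629189168 ≈ 0.99350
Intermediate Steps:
u(U, o) = -3 + U*o/3 (u(U, o) = -3 + (U*o)/3 = -3 + U*o/3)
4563/4592 + ((1450 + u(k, -27))/(1 - 1999))/2971 = 4563/4592 + ((1450 + (-3 + (⅓)*37*(-27)))/(1 - 1999))/2971 = 4563*(1/4592) + ((1450 + (-3 - 333))/(-1998))*(1/2971) = 4563/4592 + ((1450 - 336)*(-1/1998))*(1/2971) = 4563/4592 + (1114*(-1/1998))*(1/2971) = 4563/4592 - 557/999*1/2971 = 4563/4592 - 557/2968029 = 13540558583/13629189168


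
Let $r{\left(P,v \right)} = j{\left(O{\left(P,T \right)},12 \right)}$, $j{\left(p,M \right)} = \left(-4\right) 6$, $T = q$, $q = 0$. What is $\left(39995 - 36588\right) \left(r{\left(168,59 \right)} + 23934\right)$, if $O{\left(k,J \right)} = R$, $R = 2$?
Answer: $81461370$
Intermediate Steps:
$T = 0$
$O{\left(k,J \right)} = 2$
$j{\left(p,M \right)} = -24$
$r{\left(P,v \right)} = -24$
$\left(39995 - 36588\right) \left(r{\left(168,59 \right)} + 23934\right) = \left(39995 - 36588\right) \left(-24 + 23934\right) = 3407 \cdot 23910 = 81461370$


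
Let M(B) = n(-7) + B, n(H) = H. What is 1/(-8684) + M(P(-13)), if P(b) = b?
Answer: -173681/8684 ≈ -20.000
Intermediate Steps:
M(B) = -7 + B
1/(-8684) + M(P(-13)) = 1/(-8684) + (-7 - 13) = -1/8684 - 20 = -173681/8684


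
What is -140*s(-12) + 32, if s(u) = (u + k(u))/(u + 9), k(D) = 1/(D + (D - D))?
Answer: -4787/9 ≈ -531.89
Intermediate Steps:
k(D) = 1/D (k(D) = 1/(D + 0) = 1/D)
s(u) = (u + 1/u)/(9 + u) (s(u) = (u + 1/u)/(u + 9) = (u + 1/u)/(9 + u))
-140*s(-12) + 32 = -140*(1 + (-12)**2)/((-12)*(9 - 12)) + 32 = -(-35)*(1 + 144)/(3*(-3)) + 32 = -(-35)*(-1)*145/(3*3) + 32 = -140*145/36 + 32 = -5075/9 + 32 = -4787/9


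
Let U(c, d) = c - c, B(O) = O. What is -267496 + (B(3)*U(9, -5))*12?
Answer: -267496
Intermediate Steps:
U(c, d) = 0
-267496 + (B(3)*U(9, -5))*12 = -267496 + (3*0)*12 = -267496 + 0*12 = -267496 + 0 = -267496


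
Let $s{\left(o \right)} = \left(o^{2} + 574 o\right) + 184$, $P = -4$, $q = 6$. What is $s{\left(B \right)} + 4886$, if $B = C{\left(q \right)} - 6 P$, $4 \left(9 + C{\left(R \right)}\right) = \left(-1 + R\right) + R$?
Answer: $\frac{249177}{16} \approx 15574.0$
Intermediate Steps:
$C{\left(R \right)} = - \frac{37}{4} + \frac{R}{2}$ ($C{\left(R \right)} = -9 + \frac{\left(-1 + R\right) + R}{4} = -9 + \frac{-1 + 2 R}{4} = -9 + \left(- \frac{1}{4} + \frac{R}{2}\right) = - \frac{37}{4} + \frac{R}{2}$)
$B = \frac{71}{4}$ ($B = \left(- \frac{37}{4} + \frac{1}{2} \cdot 6\right) - -24 = \left(- \frac{37}{4} + 3\right) + 24 = - \frac{25}{4} + 24 = \frac{71}{4} \approx 17.75$)
$s{\left(o \right)} = 184 + o^{2} + 574 o$
$s{\left(B \right)} + 4886 = \left(184 + \left(\frac{71}{4}\right)^{2} + 574 \cdot \frac{71}{4}\right) + 4886 = \left(184 + \frac{5041}{16} + \frac{20377}{2}\right) + 4886 = \frac{171001}{16} + 4886 = \frac{249177}{16}$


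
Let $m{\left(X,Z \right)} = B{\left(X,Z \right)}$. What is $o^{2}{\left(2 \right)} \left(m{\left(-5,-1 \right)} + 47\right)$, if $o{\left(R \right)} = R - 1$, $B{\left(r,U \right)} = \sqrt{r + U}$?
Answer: $47 + i \sqrt{6} \approx 47.0 + 2.4495 i$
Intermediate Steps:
$B{\left(r,U \right)} = \sqrt{U + r}$
$m{\left(X,Z \right)} = \sqrt{X + Z}$ ($m{\left(X,Z \right)} = \sqrt{Z + X} = \sqrt{X + Z}$)
$o{\left(R \right)} = -1 + R$
$o^{2}{\left(2 \right)} \left(m{\left(-5,-1 \right)} + 47\right) = \left(-1 + 2\right)^{2} \left(\sqrt{-5 - 1} + 47\right) = 1^{2} \left(\sqrt{-6} + 47\right) = 1 \left(i \sqrt{6} + 47\right) = 1 \left(47 + i \sqrt{6}\right) = 47 + i \sqrt{6}$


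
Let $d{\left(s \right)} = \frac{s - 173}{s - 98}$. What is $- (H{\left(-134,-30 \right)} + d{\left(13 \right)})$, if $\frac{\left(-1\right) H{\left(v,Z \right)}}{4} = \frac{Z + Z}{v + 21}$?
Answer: $\frac{464}{1921} \approx 0.24154$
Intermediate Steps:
$d{\left(s \right)} = \frac{-173 + s}{-98 + s}$
$H{\left(v,Z \right)} = - \frac{8 Z}{21 + v}$ ($H{\left(v,Z \right)} = - 4 \frac{Z + Z}{v + 21} = - 4 \frac{2 Z}{21 + v} = - \frac{8 Z}{21 + v}$)
$- (H{\left(-134,-30 \right)} + d{\left(13 \right)}) = - (\left(-8\right) \left(-30\right) \frac{1}{21 - 134} + \frac{-173 + 13}{-98 + 13}) = - (\left(-8\right) \left(-30\right) \frac{1}{-113} + \frac{1}{-85} \left(-160\right)) = - (\left(-8\right) \left(-30\right) \left(- \frac{1}{113}\right) - - \frac{32}{17}) = - (- \frac{240}{113} + \frac{32}{17}) = \left(-1\right) \left(- \frac{464}{1921}\right) = \frac{464}{1921}$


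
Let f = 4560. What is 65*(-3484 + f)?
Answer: 69940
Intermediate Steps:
65*(-3484 + f) = 65*(-3484 + 4560) = 65*1076 = 69940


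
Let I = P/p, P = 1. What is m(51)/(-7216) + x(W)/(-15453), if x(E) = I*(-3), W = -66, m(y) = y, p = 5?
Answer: -1306289/185848080 ≈ -0.0070288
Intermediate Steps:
I = ⅕ (I = 1/5 = 1*(⅕) = ⅕ ≈ 0.20000)
x(E) = -⅗ (x(E) = (⅕)*(-3) = -⅗)
m(51)/(-7216) + x(W)/(-15453) = 51/(-7216) - ⅗/(-15453) = 51*(-1/7216) - ⅗*(-1/15453) = -51/7216 + 1/25755 = -1306289/185848080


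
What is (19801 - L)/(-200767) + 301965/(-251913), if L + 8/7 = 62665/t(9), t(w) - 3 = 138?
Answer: -21549850718255/16639443882159 ≈ -1.2951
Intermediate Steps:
t(w) = 141 (t(w) = 3 + 138 = 141)
L = 437527/987 (L = -8/7 + 62665/141 = 437527/987 ≈ 443.29)
(19801 - L)/(-200767) + 301965/(-251913) = (19801 - 1*437527/987)/(-200767) + 301965/(-251913) = (19801 - 437527/987)*(-1/200767) + 301965*(-1/251913) = (19106060/987)*(-1/200767) - 100655/83971 = -19106060/198157029 - 100655/83971 = -21549850718255/16639443882159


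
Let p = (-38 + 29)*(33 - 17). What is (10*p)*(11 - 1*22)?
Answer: 15840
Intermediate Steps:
p = -144 (p = -9*16 = -144)
(10*p)*(11 - 1*22) = (10*(-144))*(11 - 1*22) = -1440*(11 - 22) = -1440*(-11) = 15840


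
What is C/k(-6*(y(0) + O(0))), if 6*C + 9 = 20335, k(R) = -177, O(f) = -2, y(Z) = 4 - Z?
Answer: -10163/531 ≈ -19.139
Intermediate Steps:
C = 10163/3 (C = -3/2 + (⅙)*20335 = -3/2 + 20335/6 = 10163/3 ≈ 3387.7)
C/k(-6*(y(0) + O(0))) = (10163/3)/(-177) = (10163/3)*(-1/177) = -10163/531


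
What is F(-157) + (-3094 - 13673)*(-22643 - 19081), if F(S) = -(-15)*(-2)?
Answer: 699586278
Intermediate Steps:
F(S) = -30 (F(S) = -3*10 = -30)
F(-157) + (-3094 - 13673)*(-22643 - 19081) = -30 + (-3094 - 13673)*(-22643 - 19081) = -30 - 16767*(-41724) = -30 + 699586308 = 699586278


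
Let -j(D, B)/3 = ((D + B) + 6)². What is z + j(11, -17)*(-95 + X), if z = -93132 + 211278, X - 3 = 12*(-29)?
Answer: 118146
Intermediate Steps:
X = -345 (X = 3 + 12*(-29) = 3 - 348 = -345)
j(D, B) = -3*(6 + B + D)² (j(D, B) = -3*((D + B) + 6)² = -3*((B + D) + 6)² = -3*(6 + B + D)²)
z = 118146
z + j(11, -17)*(-95 + X) = 118146 + (-3*(6 - 17 + 11)²)*(-95 - 345) = 118146 - 3*0²*(-440) = 118146 - 3*0*(-440) = 118146 + 0*(-440) = 118146 + 0 = 118146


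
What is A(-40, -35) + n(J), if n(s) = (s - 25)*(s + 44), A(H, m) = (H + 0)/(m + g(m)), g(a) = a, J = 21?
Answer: -1816/7 ≈ -259.43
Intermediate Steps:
A(H, m) = H/(2*m) (A(H, m) = (H + 0)/(m + m) = H/((2*m)) = H*(1/(2*m)) = H/(2*m))
n(s) = (-25 + s)*(44 + s)
A(-40, -35) + n(J) = (½)*(-40)/(-35) + (-1100 + 21² + 19*21) = (½)*(-40)*(-1/35) + (-1100 + 441 + 399) = 4/7 - 260 = -1816/7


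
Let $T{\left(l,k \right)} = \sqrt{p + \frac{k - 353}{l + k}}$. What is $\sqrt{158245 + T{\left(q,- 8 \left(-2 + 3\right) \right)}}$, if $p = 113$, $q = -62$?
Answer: $\frac{\sqrt{775400500 + 210 \sqrt{64330}}}{70} \approx 397.81$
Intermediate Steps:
$T{\left(l,k \right)} = \sqrt{113 + \frac{-353 + k}{k + l}}$ ($T{\left(l,k \right)} = \sqrt{113 + \frac{k - 353}{l + k}} = \sqrt{113 + \frac{-353 + k}{k + l}}$)
$\sqrt{158245 + T{\left(q,- 8 \left(-2 + 3\right) \right)}} = \sqrt{158245 + \sqrt{\frac{-353 + 113 \left(-62\right) + 114 \left(- 8 \left(-2 + 3\right)\right)}{- 8 \left(-2 + 3\right) - 62}}} = \sqrt{158245 + \sqrt{\frac{-353 - 7006 + 114 \left(\left(-8\right) 1\right)}{\left(-8\right) 1 - 62}}} = \sqrt{158245 + \sqrt{\frac{-353 - 7006 + 114 \left(-8\right)}{-8 - 62}}} = \sqrt{158245 + \sqrt{\frac{-353 - 7006 - 912}{-70}}} = \sqrt{158245 + \sqrt{\left(- \frac{1}{70}\right) \left(-8271\right)}} = \sqrt{158245 + \sqrt{\frac{8271}{70}}} = \sqrt{158245 + \frac{3 \sqrt{64330}}{70}}$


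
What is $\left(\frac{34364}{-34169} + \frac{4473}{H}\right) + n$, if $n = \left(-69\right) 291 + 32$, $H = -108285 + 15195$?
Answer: $- \frac{21256231072189}{1060264070} \approx -20048.0$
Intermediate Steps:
$H = -93090$
$n = -20047$ ($n = -20079 + 32 = -20047$)
$\left(\frac{34364}{-34169} + \frac{4473}{H}\right) + n = \left(\frac{34364}{-34169} + \frac{4473}{-93090}\right) - 20047 = \left(34364 \left(- \frac{1}{34169}\right) + 4473 \left(- \frac{1}{93090}\right)\right) - 20047 = \left(- \frac{34364}{34169} - \frac{1491}{31030}\right) - 20047 = - \frac{1117260899}{1060264070} - 20047 = - \frac{21256231072189}{1060264070}$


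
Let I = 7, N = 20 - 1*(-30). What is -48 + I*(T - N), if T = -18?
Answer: -524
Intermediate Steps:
N = 50 (N = 20 + 30 = 50)
-48 + I*(T - N) = -48 + 7*(-18 - 1*50) = -48 + 7*(-18 - 50) = -48 + 7*(-68) = -48 - 476 = -524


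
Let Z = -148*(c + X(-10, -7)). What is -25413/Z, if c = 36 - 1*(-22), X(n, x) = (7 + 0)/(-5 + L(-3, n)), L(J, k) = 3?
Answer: 25413/8066 ≈ 3.1506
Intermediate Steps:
X(n, x) = -7/2 (X(n, x) = (7 + 0)/(-5 + 3) = 7/(-2) = 7*(-½) = -7/2)
c = 58 (c = 36 + 22 = 58)
Z = -8066 (Z = -148*(58 - 7/2) = -148*109/2 = -8066)
-25413/Z = -25413/(-8066) = -25413*(-1/8066) = 25413/8066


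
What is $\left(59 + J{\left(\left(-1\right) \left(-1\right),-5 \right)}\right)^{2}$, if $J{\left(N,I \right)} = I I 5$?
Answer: $33856$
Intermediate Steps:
$J{\left(N,I \right)} = 5 I^{2}$ ($J{\left(N,I \right)} = I^{2} \cdot 5 = 5 I^{2}$)
$\left(59 + J{\left(\left(-1\right) \left(-1\right),-5 \right)}\right)^{2} = \left(59 + 5 \left(-5\right)^{2}\right)^{2} = \left(59 + 5 \cdot 25\right)^{2} = \left(59 + 125\right)^{2} = 184^{2} = 33856$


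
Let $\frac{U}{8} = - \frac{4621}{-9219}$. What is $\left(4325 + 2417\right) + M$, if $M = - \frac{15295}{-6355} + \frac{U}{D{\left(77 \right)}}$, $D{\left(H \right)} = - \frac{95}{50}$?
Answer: $\frac{1501034926421}{222629631} \approx 6742.3$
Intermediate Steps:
$D{\left(H \right)} = - \frac{19}{10}$ ($D{\left(H \right)} = \left(-95\right) \frac{1}{50} = - \frac{19}{10}$)
$U = \frac{36968}{9219}$ ($U = 8 \left(- \frac{4621}{-9219}\right) = 8 \left(\left(-4621\right) \left(- \frac{1}{9219}\right)\right) = 8 \cdot \frac{4621}{9219} = \frac{36968}{9219} \approx 4.01$)
$M = \frac{65954219}{222629631}$ ($M = - \frac{15295}{-6355} + \frac{36968}{9219 \left(- \frac{19}{10}\right)} = \left(-15295\right) \left(- \frac{1}{6355}\right) + \frac{36968}{9219} \left(- \frac{10}{19}\right) = \frac{3059}{1271} - \frac{369680}{175161} = \frac{65954219}{222629631} \approx 0.29625$)
$\left(4325 + 2417\right) + M = \left(4325 + 2417\right) + \frac{65954219}{222629631} = 6742 + \frac{65954219}{222629631} = \frac{1501034926421}{222629631}$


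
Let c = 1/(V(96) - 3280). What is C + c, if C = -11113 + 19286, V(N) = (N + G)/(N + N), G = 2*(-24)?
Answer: 107221583/13119 ≈ 8173.0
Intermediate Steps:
G = -48
V(N) = (-48 + N)/(2*N) (V(N) = (N - 48)/(N + N) = (-48 + N)/((2*N)) = (-48 + N)*(1/(2*N)) = (-48 + N)/(2*N))
C = 8173
c = -4/13119 (c = 1/((1/2)*(-48 + 96)/96 - 3280) = 1/((1/2)*(1/96)*48 - 3280) = 1/(1/4 - 3280) = 1/(-13119/4) = -4/13119 ≈ -0.00030490)
C + c = 8173 - 4/13119 = 107221583/13119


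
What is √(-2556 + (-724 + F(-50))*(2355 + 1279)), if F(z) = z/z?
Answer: I*√2629938 ≈ 1621.7*I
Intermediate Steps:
F(z) = 1
√(-2556 + (-724 + F(-50))*(2355 + 1279)) = √(-2556 + (-724 + 1)*(2355 + 1279)) = √(-2556 - 723*3634) = √(-2556 - 2627382) = √(-2629938) = I*√2629938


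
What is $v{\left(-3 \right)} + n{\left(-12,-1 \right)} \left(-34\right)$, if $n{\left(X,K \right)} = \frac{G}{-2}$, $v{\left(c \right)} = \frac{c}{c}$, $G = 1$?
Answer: $18$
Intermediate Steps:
$v{\left(c \right)} = 1$
$n{\left(X,K \right)} = - \frac{1}{2}$ ($n{\left(X,K \right)} = 1 \frac{1}{-2} = 1 \left(- \frac{1}{2}\right) = - \frac{1}{2}$)
$v{\left(-3 \right)} + n{\left(-12,-1 \right)} \left(-34\right) = 1 - -17 = 1 + 17 = 18$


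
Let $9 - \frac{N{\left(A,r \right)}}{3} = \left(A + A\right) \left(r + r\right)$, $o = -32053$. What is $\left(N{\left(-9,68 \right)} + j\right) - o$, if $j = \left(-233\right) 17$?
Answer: $35463$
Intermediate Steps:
$N{\left(A,r \right)} = 27 - 12 A r$ ($N{\left(A,r \right)} = 27 - 3 \left(A + A\right) \left(r + r\right) = 27 - 3 \cdot 2 A 2 r = 27 - 3 \cdot 4 A r = 27 - 12 A r$)
$j = -3961$
$\left(N{\left(-9,68 \right)} + j\right) - o = \left(\left(27 - \left(-108\right) 68\right) - 3961\right) - -32053 = \left(\left(27 + 7344\right) - 3961\right) + 32053 = \left(7371 - 3961\right) + 32053 = 3410 + 32053 = 35463$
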